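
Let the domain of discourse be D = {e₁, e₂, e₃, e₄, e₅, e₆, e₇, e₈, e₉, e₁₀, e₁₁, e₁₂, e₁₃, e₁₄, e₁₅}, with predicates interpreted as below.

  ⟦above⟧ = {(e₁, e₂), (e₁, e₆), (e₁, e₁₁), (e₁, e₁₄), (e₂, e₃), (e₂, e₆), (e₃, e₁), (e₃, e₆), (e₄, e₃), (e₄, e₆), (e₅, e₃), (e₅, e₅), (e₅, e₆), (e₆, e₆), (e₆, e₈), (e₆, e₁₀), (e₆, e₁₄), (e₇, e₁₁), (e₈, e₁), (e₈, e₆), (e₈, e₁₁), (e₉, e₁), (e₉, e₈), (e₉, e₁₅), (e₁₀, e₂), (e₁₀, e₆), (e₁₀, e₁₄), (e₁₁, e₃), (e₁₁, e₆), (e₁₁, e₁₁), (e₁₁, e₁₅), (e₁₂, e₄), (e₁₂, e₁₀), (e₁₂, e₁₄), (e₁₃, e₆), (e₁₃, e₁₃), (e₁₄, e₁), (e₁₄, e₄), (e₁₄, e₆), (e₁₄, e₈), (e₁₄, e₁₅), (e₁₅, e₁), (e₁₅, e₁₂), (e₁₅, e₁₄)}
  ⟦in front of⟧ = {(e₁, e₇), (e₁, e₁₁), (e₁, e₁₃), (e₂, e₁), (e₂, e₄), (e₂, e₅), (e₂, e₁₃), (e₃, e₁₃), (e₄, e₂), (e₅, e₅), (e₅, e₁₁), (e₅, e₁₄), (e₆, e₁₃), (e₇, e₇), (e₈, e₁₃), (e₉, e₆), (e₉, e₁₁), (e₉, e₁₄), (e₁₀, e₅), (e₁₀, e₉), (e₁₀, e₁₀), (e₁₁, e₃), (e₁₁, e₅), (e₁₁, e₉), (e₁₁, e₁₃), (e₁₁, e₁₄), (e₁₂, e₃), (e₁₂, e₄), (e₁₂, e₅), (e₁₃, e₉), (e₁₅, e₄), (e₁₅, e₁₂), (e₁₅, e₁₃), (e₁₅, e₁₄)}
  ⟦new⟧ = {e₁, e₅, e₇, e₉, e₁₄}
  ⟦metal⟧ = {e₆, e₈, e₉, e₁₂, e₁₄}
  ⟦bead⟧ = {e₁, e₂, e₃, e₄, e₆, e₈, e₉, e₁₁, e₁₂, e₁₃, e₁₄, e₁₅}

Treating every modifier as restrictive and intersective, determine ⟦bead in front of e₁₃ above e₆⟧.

{e₁, e₂, e₃, e₆, e₈, e₁₁}

⟦in front of e₁₃⟧ = {x : ⟨x, e₁₃⟩ ∈ ⟦in front of⟧} = {e₁, e₂, e₃, e₆, e₈, e₁₁, e₁₅}
⟦above e₆⟧ = {x : ⟨x, e₆⟩ ∈ ⟦above⟧} = {e₁, e₂, e₃, e₄, e₅, e₆, e₈, e₁₀, e₁₁, e₁₃, e₁₄}
⟦bead⟧ = {e₁, e₂, e₃, e₄, e₆, e₈, e₉, e₁₁, e₁₂, e₁₃, e₁₄, e₁₅}
… ∩ ⟦in front of e₁₃⟧ = {e₁, e₂, e₃, e₄, e₆, e₈, e₉, e₁₁, e₁₂, e₁₃, e₁₄, e₁₅} ∩ {e₁, e₂, e₃, e₆, e₈, e₁₁, e₁₅} = {e₁, e₂, e₃, e₆, e₈, e₁₁, e₁₅}
… ∩ ⟦above e₆⟧ = {e₁, e₂, e₃, e₆, e₈, e₁₁, e₁₅} ∩ {e₁, e₂, e₃, e₄, e₅, e₆, e₈, e₁₀, e₁₁, e₁₃, e₁₄} = {e₁, e₂, e₃, e₆, e₈, e₁₁}
So ⟦bead in front of e₁₃ above e₆⟧ = {e₁, e₂, e₃, e₆, e₈, e₁₁}.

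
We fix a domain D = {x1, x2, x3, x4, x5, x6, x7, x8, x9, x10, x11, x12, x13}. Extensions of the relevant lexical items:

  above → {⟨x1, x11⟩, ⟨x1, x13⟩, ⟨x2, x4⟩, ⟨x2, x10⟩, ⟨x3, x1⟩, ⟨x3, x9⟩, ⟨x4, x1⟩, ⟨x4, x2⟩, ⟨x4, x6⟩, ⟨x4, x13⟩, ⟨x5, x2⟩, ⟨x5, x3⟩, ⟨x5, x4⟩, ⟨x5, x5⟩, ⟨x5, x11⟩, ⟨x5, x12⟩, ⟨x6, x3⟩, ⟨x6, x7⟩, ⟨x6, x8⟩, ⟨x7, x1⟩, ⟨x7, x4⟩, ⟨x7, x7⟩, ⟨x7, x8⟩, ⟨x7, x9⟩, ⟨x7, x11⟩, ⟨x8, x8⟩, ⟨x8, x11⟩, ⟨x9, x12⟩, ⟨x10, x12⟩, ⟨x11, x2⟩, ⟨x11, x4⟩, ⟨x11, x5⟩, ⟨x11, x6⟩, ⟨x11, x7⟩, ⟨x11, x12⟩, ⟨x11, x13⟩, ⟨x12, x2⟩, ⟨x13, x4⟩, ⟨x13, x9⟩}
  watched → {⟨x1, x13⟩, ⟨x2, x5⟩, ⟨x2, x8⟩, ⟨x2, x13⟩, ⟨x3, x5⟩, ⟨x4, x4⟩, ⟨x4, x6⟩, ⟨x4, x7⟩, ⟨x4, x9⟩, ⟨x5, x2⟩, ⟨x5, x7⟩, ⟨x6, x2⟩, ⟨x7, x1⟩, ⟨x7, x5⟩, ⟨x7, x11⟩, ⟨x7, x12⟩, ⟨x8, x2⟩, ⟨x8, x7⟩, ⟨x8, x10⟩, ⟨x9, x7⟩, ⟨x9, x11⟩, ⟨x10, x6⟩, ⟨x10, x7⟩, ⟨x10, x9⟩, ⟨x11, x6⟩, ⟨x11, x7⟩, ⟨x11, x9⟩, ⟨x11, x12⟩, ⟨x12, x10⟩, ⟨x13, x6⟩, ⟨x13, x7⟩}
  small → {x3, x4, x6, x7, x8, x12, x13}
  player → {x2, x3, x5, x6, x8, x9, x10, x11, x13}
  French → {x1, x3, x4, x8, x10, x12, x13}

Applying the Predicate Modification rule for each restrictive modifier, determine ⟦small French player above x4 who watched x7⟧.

{x13}

⟦above x4⟧ = {x : ⟨x, x4⟩ ∈ ⟦above⟧} = {x2, x5, x7, x11, x13}
⟦who watched x7⟧ = {x : ⟨x, x7⟩ ∈ ⟦watched⟧} = {x4, x5, x8, x9, x10, x11, x13}
⟦player⟧ = {x2, x3, x5, x6, x8, x9, x10, x11, x13}
… ∩ ⟦above x4⟧ = {x2, x3, x5, x6, x8, x9, x10, x11, x13} ∩ {x2, x5, x7, x11, x13} = {x2, x5, x11, x13}
… ∩ ⟦who watched x7⟧ = {x2, x5, x11, x13} ∩ {x4, x5, x8, x9, x10, x11, x13} = {x5, x11, x13}
… ∩ ⟦small⟧ = {x5, x11, x13} ∩ {x3, x4, x6, x7, x8, x12, x13} = {x13}
… ∩ ⟦French⟧ = {x13} ∩ {x1, x3, x4, x8, x10, x12, x13} = {x13}
So ⟦small French player above x4 who watched x7⟧ = {x13}.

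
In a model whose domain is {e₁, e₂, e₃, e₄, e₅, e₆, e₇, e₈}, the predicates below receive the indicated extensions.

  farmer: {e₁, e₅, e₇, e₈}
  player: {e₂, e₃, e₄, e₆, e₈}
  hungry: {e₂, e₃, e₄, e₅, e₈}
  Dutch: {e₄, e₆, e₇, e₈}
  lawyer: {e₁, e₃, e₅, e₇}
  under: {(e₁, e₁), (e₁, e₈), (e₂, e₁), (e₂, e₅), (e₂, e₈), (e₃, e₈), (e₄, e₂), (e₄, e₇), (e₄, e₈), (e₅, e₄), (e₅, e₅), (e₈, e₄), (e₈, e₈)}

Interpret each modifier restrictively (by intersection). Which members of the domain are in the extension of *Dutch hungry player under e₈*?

{e₄, e₈}

⟦under e₈⟧ = {x : ⟨x, e₈⟩ ∈ ⟦under⟧} = {e₁, e₂, e₃, e₄, e₈}
⟦player⟧ = {e₂, e₃, e₄, e₆, e₈}
… ∩ ⟦under e₈⟧ = {e₂, e₃, e₄, e₆, e₈} ∩ {e₁, e₂, e₃, e₄, e₈} = {e₂, e₃, e₄, e₈}
… ∩ ⟦Dutch⟧ = {e₂, e₃, e₄, e₈} ∩ {e₄, e₆, e₇, e₈} = {e₄, e₈}
… ∩ ⟦hungry⟧ = {e₄, e₈} ∩ {e₂, e₃, e₄, e₅, e₈} = {e₄, e₈}
So ⟦Dutch hungry player under e₈⟧ = {e₄, e₈}.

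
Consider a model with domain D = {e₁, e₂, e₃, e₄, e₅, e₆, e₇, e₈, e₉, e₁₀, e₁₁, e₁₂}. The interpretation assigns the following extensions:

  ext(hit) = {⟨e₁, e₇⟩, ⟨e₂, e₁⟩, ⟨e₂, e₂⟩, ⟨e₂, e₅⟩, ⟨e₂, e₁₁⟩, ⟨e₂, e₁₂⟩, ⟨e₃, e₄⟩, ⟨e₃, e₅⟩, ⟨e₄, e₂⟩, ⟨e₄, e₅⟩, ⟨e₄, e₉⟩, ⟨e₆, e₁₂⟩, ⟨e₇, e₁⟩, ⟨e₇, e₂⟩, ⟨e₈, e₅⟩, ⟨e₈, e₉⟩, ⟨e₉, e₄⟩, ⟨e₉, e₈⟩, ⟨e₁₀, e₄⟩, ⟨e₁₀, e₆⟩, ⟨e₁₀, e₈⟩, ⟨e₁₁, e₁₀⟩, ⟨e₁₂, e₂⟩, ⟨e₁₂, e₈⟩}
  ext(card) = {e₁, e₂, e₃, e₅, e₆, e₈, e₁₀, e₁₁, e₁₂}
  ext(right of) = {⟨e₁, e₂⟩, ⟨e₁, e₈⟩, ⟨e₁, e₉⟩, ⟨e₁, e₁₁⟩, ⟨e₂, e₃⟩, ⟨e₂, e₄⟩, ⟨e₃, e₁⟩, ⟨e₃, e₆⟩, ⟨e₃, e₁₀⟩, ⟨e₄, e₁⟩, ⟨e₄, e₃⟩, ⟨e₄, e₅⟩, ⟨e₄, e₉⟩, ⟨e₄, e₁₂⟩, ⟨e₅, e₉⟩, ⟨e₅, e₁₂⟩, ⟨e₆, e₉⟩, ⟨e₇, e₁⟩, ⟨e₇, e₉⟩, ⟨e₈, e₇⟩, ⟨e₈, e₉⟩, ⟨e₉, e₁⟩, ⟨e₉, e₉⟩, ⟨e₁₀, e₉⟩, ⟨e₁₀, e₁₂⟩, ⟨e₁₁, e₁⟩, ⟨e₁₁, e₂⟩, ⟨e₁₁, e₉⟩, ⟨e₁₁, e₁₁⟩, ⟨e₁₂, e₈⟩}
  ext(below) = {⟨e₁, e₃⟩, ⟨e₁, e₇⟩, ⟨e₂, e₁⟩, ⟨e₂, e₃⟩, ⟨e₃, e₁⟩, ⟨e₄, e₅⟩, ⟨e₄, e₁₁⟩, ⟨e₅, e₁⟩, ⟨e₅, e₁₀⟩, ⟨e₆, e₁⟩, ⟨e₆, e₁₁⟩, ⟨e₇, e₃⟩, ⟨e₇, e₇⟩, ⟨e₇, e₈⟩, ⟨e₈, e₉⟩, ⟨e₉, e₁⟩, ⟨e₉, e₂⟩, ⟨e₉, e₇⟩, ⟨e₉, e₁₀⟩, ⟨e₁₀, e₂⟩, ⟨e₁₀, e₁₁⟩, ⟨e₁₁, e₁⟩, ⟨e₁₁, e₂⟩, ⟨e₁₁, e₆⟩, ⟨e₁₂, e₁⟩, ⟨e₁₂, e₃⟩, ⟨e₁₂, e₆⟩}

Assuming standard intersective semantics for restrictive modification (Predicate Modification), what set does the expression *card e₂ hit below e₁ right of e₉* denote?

⟦e₂ hit⟧ = {x : ⟨e₂, x⟩ ∈ ⟦hit⟧} = {e₁, e₂, e₅, e₁₁, e₁₂}
⟦below e₁⟧ = {x : ⟨x, e₁⟩ ∈ ⟦below⟧} = {e₂, e₃, e₅, e₆, e₉, e₁₁, e₁₂}
⟦right of e₉⟧ = {x : ⟨x, e₉⟩ ∈ ⟦right of⟧} = {e₁, e₄, e₅, e₆, e₇, e₈, e₉, e₁₀, e₁₁}
⟦card⟧ = {e₁, e₂, e₃, e₅, e₆, e₈, e₁₀, e₁₁, e₁₂}
… ∩ ⟦e₂ hit⟧ = {e₁, e₂, e₃, e₅, e₆, e₈, e₁₀, e₁₁, e₁₂} ∩ {e₁, e₂, e₅, e₁₁, e₁₂} = {e₁, e₂, e₅, e₁₁, e₁₂}
… ∩ ⟦below e₁⟧ = {e₁, e₂, e₅, e₁₁, e₁₂} ∩ {e₂, e₃, e₅, e₆, e₉, e₁₁, e₁₂} = {e₂, e₅, e₁₁, e₁₂}
… ∩ ⟦right of e₉⟧ = {e₂, e₅, e₁₁, e₁₂} ∩ {e₁, e₄, e₅, e₆, e₇, e₈, e₉, e₁₀, e₁₁} = {e₅, e₁₁}
So ⟦card e₂ hit below e₁ right of e₉⟧ = {e₅, e₁₁}.

{e₅, e₁₁}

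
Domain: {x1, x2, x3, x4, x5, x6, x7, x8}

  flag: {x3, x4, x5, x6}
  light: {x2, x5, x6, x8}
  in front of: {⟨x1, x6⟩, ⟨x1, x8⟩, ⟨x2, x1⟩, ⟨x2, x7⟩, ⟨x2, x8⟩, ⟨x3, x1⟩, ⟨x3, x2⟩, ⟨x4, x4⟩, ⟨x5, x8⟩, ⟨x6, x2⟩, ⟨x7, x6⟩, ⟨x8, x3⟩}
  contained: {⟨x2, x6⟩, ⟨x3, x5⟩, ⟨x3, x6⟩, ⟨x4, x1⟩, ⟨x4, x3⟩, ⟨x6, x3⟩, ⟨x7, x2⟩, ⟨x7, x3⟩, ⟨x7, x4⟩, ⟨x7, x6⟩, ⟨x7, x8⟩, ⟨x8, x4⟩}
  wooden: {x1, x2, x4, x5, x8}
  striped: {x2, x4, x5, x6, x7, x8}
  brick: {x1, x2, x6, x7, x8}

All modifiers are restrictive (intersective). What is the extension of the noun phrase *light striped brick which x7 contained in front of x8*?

{x2}

⟦which x7 contained⟧ = {x : ⟨x7, x⟩ ∈ ⟦contained⟧} = {x2, x3, x4, x6, x8}
⟦in front of x8⟧ = {x : ⟨x, x8⟩ ∈ ⟦in front of⟧} = {x1, x2, x5}
⟦brick⟧ = {x1, x2, x6, x7, x8}
… ∩ ⟦which x7 contained⟧ = {x1, x2, x6, x7, x8} ∩ {x2, x3, x4, x6, x8} = {x2, x6, x8}
… ∩ ⟦in front of x8⟧ = {x2, x6, x8} ∩ {x1, x2, x5} = {x2}
… ∩ ⟦light⟧ = {x2} ∩ {x2, x5, x6, x8} = {x2}
… ∩ ⟦striped⟧ = {x2} ∩ {x2, x4, x5, x6, x7, x8} = {x2}
So ⟦light striped brick which x7 contained in front of x8⟧ = {x2}.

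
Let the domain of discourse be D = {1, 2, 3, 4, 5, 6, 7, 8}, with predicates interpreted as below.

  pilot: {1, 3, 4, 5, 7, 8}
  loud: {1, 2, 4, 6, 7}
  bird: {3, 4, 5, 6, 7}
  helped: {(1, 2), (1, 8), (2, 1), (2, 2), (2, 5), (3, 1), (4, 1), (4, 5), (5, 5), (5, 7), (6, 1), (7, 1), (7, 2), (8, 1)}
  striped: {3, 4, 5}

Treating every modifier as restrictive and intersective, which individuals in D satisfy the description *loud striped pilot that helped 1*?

⟦that helped 1⟧ = {x : ⟨x, 1⟩ ∈ ⟦helped⟧} = {2, 3, 4, 6, 7, 8}
⟦pilot⟧ = {1, 3, 4, 5, 7, 8}
… ∩ ⟦that helped 1⟧ = {1, 3, 4, 5, 7, 8} ∩ {2, 3, 4, 6, 7, 8} = {3, 4, 7, 8}
… ∩ ⟦loud⟧ = {3, 4, 7, 8} ∩ {1, 2, 4, 6, 7} = {4, 7}
… ∩ ⟦striped⟧ = {4, 7} ∩ {3, 4, 5} = {4}
So ⟦loud striped pilot that helped 1⟧ = {4}.

{4}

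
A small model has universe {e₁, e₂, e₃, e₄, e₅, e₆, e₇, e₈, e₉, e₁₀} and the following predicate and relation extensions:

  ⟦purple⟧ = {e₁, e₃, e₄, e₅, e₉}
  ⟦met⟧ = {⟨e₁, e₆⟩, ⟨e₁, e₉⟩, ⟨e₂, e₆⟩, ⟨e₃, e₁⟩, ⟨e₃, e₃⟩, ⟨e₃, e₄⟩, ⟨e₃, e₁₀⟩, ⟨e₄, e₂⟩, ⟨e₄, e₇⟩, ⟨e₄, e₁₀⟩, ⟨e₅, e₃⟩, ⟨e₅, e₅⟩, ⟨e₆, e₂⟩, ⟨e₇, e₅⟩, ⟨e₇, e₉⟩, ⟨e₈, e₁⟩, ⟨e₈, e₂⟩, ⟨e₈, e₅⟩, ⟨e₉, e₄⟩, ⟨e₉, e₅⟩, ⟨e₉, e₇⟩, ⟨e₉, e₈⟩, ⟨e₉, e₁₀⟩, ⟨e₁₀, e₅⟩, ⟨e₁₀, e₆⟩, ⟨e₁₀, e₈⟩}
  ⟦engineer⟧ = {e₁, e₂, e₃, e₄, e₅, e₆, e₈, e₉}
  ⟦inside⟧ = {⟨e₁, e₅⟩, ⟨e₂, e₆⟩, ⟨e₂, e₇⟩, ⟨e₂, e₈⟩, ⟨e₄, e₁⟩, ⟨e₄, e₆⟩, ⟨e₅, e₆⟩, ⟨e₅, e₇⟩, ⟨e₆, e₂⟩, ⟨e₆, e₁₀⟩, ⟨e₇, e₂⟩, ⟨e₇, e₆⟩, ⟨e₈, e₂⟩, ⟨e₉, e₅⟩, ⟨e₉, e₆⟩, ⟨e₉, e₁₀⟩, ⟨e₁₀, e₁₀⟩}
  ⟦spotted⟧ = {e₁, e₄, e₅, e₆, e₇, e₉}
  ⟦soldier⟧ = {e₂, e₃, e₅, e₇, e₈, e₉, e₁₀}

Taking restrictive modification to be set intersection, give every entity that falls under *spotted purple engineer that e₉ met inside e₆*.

⟦that e₉ met⟧ = {x : ⟨e₉, x⟩ ∈ ⟦met⟧} = {e₄, e₅, e₇, e₈, e₁₀}
⟦inside e₆⟧ = {x : ⟨x, e₆⟩ ∈ ⟦inside⟧} = {e₂, e₄, e₅, e₇, e₉}
⟦engineer⟧ = {e₁, e₂, e₃, e₄, e₅, e₆, e₈, e₉}
… ∩ ⟦that e₉ met⟧ = {e₁, e₂, e₃, e₄, e₅, e₆, e₈, e₉} ∩ {e₄, e₅, e₇, e₈, e₁₀} = {e₄, e₅, e₈}
… ∩ ⟦inside e₆⟧ = {e₄, e₅, e₈} ∩ {e₂, e₄, e₅, e₇, e₉} = {e₄, e₅}
… ∩ ⟦spotted⟧ = {e₄, e₅} ∩ {e₁, e₄, e₅, e₆, e₇, e₉} = {e₄, e₅}
… ∩ ⟦purple⟧ = {e₄, e₅} ∩ {e₁, e₃, e₄, e₅, e₉} = {e₄, e₅}
So ⟦spotted purple engineer that e₉ met inside e₆⟧ = {e₄, e₅}.

{e₄, e₅}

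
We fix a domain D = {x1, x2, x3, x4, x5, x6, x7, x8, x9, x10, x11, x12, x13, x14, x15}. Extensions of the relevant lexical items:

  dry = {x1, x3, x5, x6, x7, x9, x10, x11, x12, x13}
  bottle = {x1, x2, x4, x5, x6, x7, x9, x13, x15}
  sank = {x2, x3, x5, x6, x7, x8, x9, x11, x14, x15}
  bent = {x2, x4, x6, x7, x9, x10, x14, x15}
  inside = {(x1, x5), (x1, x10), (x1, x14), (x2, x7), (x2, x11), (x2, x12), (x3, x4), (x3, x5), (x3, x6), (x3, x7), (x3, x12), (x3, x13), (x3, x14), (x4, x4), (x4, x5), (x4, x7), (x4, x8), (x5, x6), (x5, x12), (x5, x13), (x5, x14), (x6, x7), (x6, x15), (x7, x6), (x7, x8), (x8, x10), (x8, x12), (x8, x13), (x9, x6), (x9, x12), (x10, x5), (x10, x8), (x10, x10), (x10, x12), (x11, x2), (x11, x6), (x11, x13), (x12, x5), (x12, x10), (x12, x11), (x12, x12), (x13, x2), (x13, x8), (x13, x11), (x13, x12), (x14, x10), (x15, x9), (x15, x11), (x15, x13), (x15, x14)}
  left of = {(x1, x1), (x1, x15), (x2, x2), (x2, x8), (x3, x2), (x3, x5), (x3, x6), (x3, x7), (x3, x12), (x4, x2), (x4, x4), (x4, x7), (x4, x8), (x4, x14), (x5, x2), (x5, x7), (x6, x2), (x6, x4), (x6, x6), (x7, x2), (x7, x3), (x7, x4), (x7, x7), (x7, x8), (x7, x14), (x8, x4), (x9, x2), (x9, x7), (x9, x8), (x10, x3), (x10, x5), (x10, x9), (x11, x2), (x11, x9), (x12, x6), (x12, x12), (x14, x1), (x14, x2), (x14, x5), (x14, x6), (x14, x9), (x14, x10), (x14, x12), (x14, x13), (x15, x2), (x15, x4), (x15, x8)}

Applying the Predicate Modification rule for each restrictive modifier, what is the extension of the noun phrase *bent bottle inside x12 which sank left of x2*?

⟦inside x12⟧ = {x : ⟨x, x12⟩ ∈ ⟦inside⟧} = {x2, x3, x5, x8, x9, x10, x12, x13}
⟦which sank⟧ = ⟦sank⟧ = {x2, x3, x5, x6, x7, x8, x9, x11, x14, x15}
⟦left of x2⟧ = {x : ⟨x, x2⟩ ∈ ⟦left of⟧} = {x2, x3, x4, x5, x6, x7, x9, x11, x14, x15}
⟦bottle⟧ = {x1, x2, x4, x5, x6, x7, x9, x13, x15}
… ∩ ⟦inside x12⟧ = {x1, x2, x4, x5, x6, x7, x9, x13, x15} ∩ {x2, x3, x5, x8, x9, x10, x12, x13} = {x2, x5, x9, x13}
… ∩ ⟦which sank⟧ = {x2, x5, x9, x13} ∩ {x2, x3, x5, x6, x7, x8, x9, x11, x14, x15} = {x2, x5, x9}
… ∩ ⟦left of x2⟧ = {x2, x5, x9} ∩ {x2, x3, x4, x5, x6, x7, x9, x11, x14, x15} = {x2, x5, x9}
… ∩ ⟦bent⟧ = {x2, x5, x9} ∩ {x2, x4, x6, x7, x9, x10, x14, x15} = {x2, x9}
So ⟦bent bottle inside x12 which sank left of x2⟧ = {x2, x9}.

{x2, x9}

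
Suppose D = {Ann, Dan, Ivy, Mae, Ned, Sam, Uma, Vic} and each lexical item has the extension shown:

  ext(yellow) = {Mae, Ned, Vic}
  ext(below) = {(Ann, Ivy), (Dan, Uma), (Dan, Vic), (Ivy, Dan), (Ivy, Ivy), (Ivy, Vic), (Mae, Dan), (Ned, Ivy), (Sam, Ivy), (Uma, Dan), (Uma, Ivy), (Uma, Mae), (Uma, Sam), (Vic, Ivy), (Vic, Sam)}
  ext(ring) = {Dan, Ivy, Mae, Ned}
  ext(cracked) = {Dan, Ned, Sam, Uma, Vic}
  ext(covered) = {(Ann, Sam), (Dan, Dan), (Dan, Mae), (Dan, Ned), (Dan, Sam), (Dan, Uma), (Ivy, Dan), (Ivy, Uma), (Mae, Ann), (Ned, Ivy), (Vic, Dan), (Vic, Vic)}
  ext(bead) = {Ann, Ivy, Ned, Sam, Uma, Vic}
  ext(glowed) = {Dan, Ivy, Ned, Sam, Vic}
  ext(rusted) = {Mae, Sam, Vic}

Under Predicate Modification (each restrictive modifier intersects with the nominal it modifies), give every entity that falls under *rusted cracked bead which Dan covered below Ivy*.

{Sam}

⟦which Dan covered⟧ = {x : ⟨Dan, x⟩ ∈ ⟦covered⟧} = {Dan, Mae, Ned, Sam, Uma}
⟦below Ivy⟧ = {x : ⟨x, Ivy⟩ ∈ ⟦below⟧} = {Ann, Ivy, Ned, Sam, Uma, Vic}
⟦bead⟧ = {Ann, Ivy, Ned, Sam, Uma, Vic}
… ∩ ⟦which Dan covered⟧ = {Ann, Ivy, Ned, Sam, Uma, Vic} ∩ {Dan, Mae, Ned, Sam, Uma} = {Ned, Sam, Uma}
… ∩ ⟦below Ivy⟧ = {Ned, Sam, Uma} ∩ {Ann, Ivy, Ned, Sam, Uma, Vic} = {Ned, Sam, Uma}
… ∩ ⟦rusted⟧ = {Ned, Sam, Uma} ∩ {Mae, Sam, Vic} = {Sam}
… ∩ ⟦cracked⟧ = {Sam} ∩ {Dan, Ned, Sam, Uma, Vic} = {Sam}
So ⟦rusted cracked bead which Dan covered below Ivy⟧ = {Sam}.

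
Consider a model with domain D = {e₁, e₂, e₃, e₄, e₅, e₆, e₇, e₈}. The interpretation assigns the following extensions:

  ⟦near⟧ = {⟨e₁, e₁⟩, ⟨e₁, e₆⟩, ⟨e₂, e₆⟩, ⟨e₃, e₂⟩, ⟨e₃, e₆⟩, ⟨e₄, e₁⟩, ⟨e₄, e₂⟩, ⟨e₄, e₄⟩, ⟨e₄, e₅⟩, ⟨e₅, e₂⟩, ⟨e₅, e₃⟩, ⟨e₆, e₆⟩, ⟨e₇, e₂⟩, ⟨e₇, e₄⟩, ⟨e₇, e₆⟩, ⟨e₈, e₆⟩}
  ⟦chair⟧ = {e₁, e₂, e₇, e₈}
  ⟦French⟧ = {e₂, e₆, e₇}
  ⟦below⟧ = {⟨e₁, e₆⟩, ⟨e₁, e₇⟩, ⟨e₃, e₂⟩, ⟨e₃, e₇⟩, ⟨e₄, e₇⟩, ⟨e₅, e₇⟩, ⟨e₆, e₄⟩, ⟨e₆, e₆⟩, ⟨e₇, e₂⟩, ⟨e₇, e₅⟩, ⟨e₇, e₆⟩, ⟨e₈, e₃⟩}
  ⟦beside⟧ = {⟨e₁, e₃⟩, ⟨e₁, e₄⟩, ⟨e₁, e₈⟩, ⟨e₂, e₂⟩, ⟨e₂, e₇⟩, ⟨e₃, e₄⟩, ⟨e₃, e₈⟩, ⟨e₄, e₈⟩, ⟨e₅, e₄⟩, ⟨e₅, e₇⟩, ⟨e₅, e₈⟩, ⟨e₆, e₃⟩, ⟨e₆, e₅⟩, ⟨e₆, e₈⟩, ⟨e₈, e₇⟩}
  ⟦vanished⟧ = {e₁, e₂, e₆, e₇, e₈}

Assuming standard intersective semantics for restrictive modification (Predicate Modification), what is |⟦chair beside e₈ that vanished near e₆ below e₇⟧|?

⟦beside e₈⟧ = {x : ⟨x, e₈⟩ ∈ ⟦beside⟧} = {e₁, e₃, e₄, e₅, e₆}
⟦that vanished⟧ = ⟦vanished⟧ = {e₁, e₂, e₆, e₇, e₈}
⟦near e₆⟧ = {x : ⟨x, e₆⟩ ∈ ⟦near⟧} = {e₁, e₂, e₃, e₆, e₇, e₈}
⟦below e₇⟧ = {x : ⟨x, e₇⟩ ∈ ⟦below⟧} = {e₁, e₃, e₄, e₅}
⟦chair⟧ = {e₁, e₂, e₇, e₈}
… ∩ ⟦beside e₈⟧ = {e₁, e₂, e₇, e₈} ∩ {e₁, e₃, e₄, e₅, e₆} = {e₁}
… ∩ ⟦that vanished⟧ = {e₁} ∩ {e₁, e₂, e₆, e₇, e₈} = {e₁}
… ∩ ⟦near e₆⟧ = {e₁} ∩ {e₁, e₂, e₃, e₆, e₇, e₈} = {e₁}
… ∩ ⟦below e₇⟧ = {e₁} ∩ {e₁, e₃, e₄, e₅} = {e₁}
⟦chair beside e₈ that vanished near e₆ below e₇⟧ = {e₁}, so the cardinality is 1.

1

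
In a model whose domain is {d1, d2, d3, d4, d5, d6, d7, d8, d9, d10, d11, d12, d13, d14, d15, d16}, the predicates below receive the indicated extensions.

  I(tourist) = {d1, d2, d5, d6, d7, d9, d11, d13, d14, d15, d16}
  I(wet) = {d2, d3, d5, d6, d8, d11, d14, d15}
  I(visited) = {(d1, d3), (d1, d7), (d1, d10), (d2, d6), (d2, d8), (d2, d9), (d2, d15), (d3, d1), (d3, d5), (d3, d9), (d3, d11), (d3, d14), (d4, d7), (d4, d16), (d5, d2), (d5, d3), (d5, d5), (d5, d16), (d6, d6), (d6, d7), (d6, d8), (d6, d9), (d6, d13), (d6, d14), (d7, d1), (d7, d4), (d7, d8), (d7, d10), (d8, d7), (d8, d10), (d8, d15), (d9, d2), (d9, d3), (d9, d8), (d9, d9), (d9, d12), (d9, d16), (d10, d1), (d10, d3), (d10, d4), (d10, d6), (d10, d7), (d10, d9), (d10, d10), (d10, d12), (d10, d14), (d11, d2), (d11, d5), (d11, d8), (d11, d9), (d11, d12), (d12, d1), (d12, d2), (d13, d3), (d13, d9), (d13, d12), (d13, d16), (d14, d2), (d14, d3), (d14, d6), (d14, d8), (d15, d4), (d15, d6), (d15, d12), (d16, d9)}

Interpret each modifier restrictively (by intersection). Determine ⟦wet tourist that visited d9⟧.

⟦that visited d9⟧ = {x : ⟨x, d9⟩ ∈ ⟦visited⟧} = {d2, d3, d6, d9, d10, d11, d13, d16}
⟦tourist⟧ = {d1, d2, d5, d6, d7, d9, d11, d13, d14, d15, d16}
… ∩ ⟦that visited d9⟧ = {d1, d2, d5, d6, d7, d9, d11, d13, d14, d15, d16} ∩ {d2, d3, d6, d9, d10, d11, d13, d16} = {d2, d6, d9, d11, d13, d16}
… ∩ ⟦wet⟧ = {d2, d6, d9, d11, d13, d16} ∩ {d2, d3, d5, d6, d8, d11, d14, d15} = {d2, d6, d11}
So ⟦wet tourist that visited d9⟧ = {d2, d6, d11}.

{d2, d6, d11}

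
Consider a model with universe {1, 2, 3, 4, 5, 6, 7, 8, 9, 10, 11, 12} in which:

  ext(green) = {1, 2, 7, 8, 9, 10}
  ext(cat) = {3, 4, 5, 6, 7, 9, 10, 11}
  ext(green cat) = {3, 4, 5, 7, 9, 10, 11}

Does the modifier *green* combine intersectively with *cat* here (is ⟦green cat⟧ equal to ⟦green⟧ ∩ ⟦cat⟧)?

no

⟦green⟧ ∩ ⟦cat⟧ = {1, 2, 7, 8, 9, 10} ∩ {3, 4, 5, 6, 7, 9, 10, 11} = {7, 9, 10}
Observed ⟦green cat⟧ = {3, 4, 5, 7, 9, 10, 11}.
These differ, so the modifier is not intersective in this model.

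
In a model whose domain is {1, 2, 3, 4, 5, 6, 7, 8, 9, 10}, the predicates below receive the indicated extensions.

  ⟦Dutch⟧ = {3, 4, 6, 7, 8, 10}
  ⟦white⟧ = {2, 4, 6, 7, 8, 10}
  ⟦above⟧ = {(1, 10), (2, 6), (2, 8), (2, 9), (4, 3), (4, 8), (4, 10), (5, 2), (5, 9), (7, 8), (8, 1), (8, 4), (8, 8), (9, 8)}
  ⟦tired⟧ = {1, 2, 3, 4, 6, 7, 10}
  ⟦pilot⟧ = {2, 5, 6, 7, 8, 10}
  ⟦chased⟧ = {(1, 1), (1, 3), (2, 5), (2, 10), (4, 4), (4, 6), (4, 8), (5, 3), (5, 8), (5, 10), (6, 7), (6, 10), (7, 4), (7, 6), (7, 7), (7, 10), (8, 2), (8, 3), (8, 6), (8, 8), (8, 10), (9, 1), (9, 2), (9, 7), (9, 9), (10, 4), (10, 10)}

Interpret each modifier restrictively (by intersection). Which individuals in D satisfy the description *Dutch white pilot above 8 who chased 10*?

{7, 8}

⟦above 8⟧ = {x : ⟨x, 8⟩ ∈ ⟦above⟧} = {2, 4, 7, 8, 9}
⟦who chased 10⟧ = {x : ⟨x, 10⟩ ∈ ⟦chased⟧} = {2, 5, 6, 7, 8, 10}
⟦pilot⟧ = {2, 5, 6, 7, 8, 10}
… ∩ ⟦above 8⟧ = {2, 5, 6, 7, 8, 10} ∩ {2, 4, 7, 8, 9} = {2, 7, 8}
… ∩ ⟦who chased 10⟧ = {2, 7, 8} ∩ {2, 5, 6, 7, 8, 10} = {2, 7, 8}
… ∩ ⟦Dutch⟧ = {2, 7, 8} ∩ {3, 4, 6, 7, 8, 10} = {7, 8}
… ∩ ⟦white⟧ = {7, 8} ∩ {2, 4, 6, 7, 8, 10} = {7, 8}
So ⟦Dutch white pilot above 8 who chased 10⟧ = {7, 8}.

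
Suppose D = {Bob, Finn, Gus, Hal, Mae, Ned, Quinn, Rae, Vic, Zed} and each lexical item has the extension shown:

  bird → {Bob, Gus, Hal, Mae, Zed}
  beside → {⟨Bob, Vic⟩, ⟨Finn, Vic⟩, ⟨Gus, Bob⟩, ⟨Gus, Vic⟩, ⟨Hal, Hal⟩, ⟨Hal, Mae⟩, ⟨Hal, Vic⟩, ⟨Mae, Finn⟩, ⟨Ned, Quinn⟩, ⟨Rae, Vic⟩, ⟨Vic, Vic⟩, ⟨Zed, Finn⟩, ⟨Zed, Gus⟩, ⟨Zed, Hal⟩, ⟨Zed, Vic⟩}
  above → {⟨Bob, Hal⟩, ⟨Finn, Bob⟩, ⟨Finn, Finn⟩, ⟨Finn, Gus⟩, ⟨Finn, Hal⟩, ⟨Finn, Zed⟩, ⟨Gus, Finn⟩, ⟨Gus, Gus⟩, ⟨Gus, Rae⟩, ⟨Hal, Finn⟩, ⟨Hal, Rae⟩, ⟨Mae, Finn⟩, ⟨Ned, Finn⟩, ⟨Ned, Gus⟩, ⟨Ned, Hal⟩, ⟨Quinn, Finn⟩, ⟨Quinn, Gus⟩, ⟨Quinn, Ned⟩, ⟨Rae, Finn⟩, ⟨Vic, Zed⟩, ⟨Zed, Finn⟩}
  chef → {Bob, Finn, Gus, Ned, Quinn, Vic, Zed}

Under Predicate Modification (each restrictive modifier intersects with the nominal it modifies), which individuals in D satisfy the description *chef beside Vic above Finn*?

{Finn, Gus, Zed}

⟦beside Vic⟧ = {x : ⟨x, Vic⟩ ∈ ⟦beside⟧} = {Bob, Finn, Gus, Hal, Rae, Vic, Zed}
⟦above Finn⟧ = {x : ⟨x, Finn⟩ ∈ ⟦above⟧} = {Finn, Gus, Hal, Mae, Ned, Quinn, Rae, Zed}
⟦chef⟧ = {Bob, Finn, Gus, Ned, Quinn, Vic, Zed}
… ∩ ⟦beside Vic⟧ = {Bob, Finn, Gus, Ned, Quinn, Vic, Zed} ∩ {Bob, Finn, Gus, Hal, Rae, Vic, Zed} = {Bob, Finn, Gus, Vic, Zed}
… ∩ ⟦above Finn⟧ = {Bob, Finn, Gus, Vic, Zed} ∩ {Finn, Gus, Hal, Mae, Ned, Quinn, Rae, Zed} = {Finn, Gus, Zed}
So ⟦chef beside Vic above Finn⟧ = {Finn, Gus, Zed}.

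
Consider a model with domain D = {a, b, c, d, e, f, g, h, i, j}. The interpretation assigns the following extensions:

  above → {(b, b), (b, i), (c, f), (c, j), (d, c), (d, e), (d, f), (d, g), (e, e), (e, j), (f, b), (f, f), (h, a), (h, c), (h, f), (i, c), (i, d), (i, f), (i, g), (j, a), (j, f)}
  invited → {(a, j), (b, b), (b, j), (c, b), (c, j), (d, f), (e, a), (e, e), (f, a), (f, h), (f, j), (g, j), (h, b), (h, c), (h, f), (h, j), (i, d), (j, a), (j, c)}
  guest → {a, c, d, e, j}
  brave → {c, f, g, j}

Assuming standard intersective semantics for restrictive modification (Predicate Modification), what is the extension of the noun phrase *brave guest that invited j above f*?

{c}

⟦that invited j⟧ = {x : ⟨x, j⟩ ∈ ⟦invited⟧} = {a, b, c, f, g, h}
⟦above f⟧ = {x : ⟨x, f⟩ ∈ ⟦above⟧} = {c, d, f, h, i, j}
⟦guest⟧ = {a, c, d, e, j}
… ∩ ⟦that invited j⟧ = {a, c, d, e, j} ∩ {a, b, c, f, g, h} = {a, c}
… ∩ ⟦above f⟧ = {a, c} ∩ {c, d, f, h, i, j} = {c}
… ∩ ⟦brave⟧ = {c} ∩ {c, f, g, j} = {c}
So ⟦brave guest that invited j above f⟧ = {c}.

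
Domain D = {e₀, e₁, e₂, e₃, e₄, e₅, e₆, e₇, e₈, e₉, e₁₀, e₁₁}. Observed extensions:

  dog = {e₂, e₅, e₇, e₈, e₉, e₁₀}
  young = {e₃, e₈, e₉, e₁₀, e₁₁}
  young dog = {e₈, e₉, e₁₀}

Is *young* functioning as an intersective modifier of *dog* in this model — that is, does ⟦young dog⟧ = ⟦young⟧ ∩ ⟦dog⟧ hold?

⟦young⟧ ∩ ⟦dog⟧ = {e₃, e₈, e₉, e₁₀, e₁₁} ∩ {e₂, e₅, e₇, e₈, e₉, e₁₀} = {e₈, e₉, e₁₀}
Observed ⟦young dog⟧ = {e₈, e₉, e₁₀}.
These coincide, so the modifier is intersective here.

yes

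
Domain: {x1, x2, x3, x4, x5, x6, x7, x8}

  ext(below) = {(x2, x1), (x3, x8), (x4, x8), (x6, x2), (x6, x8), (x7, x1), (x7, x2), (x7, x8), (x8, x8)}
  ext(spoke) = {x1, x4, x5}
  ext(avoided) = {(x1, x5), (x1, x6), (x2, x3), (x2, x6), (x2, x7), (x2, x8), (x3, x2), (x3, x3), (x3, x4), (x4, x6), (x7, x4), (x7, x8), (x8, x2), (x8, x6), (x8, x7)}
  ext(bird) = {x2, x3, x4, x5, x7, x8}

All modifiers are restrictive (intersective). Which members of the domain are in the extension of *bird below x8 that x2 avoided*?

⟦below x8⟧ = {x : ⟨x, x8⟩ ∈ ⟦below⟧} = {x3, x4, x6, x7, x8}
⟦that x2 avoided⟧ = {x : ⟨x2, x⟩ ∈ ⟦avoided⟧} = {x3, x6, x7, x8}
⟦bird⟧ = {x2, x3, x4, x5, x7, x8}
… ∩ ⟦below x8⟧ = {x2, x3, x4, x5, x7, x8} ∩ {x3, x4, x6, x7, x8} = {x3, x4, x7, x8}
… ∩ ⟦that x2 avoided⟧ = {x3, x4, x7, x8} ∩ {x3, x6, x7, x8} = {x3, x7, x8}
So ⟦bird below x8 that x2 avoided⟧ = {x3, x7, x8}.

{x3, x7, x8}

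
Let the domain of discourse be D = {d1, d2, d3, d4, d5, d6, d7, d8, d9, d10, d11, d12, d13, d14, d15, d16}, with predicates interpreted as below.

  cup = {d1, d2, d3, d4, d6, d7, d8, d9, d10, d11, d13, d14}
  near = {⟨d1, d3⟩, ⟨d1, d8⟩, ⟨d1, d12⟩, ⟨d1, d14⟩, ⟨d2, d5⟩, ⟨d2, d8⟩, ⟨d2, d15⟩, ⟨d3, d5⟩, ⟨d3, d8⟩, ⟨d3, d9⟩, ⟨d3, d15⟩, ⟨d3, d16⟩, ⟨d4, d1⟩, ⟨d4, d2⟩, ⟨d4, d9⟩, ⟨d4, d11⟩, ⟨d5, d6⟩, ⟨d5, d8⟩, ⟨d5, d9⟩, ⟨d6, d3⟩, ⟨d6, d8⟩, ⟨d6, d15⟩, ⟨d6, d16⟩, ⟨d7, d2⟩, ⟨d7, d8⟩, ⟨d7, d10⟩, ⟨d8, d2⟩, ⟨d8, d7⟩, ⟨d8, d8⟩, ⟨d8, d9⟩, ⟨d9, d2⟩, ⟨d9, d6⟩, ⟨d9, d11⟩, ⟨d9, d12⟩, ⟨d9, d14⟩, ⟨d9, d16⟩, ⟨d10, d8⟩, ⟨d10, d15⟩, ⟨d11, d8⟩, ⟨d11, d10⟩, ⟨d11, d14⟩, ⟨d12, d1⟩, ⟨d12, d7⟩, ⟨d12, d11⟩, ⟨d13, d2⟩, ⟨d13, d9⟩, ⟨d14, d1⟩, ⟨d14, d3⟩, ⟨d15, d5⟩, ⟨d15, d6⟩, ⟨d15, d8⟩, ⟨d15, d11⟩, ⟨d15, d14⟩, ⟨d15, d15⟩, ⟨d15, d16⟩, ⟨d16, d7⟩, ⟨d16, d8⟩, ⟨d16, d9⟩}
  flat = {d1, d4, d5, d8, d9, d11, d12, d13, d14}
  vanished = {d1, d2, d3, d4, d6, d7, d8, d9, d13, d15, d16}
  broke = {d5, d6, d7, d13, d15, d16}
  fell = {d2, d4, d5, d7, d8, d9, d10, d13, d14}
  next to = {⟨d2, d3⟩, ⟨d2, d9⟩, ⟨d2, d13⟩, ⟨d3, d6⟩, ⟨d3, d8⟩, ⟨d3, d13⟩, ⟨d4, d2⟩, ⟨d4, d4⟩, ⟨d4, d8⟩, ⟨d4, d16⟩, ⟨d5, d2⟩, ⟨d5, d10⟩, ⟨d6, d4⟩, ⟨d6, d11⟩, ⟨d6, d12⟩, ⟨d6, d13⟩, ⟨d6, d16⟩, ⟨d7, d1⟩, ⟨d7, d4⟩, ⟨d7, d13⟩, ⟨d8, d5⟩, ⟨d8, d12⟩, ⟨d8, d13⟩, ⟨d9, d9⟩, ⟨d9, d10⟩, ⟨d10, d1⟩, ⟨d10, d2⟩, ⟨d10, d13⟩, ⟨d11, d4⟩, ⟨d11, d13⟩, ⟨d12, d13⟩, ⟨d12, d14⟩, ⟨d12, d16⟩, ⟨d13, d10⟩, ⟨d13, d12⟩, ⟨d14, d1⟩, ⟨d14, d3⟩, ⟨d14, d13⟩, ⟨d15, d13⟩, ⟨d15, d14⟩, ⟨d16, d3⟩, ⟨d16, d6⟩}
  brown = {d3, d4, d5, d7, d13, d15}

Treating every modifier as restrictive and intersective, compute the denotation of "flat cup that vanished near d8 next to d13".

{d8}

⟦that vanished⟧ = ⟦vanished⟧ = {d1, d2, d3, d4, d6, d7, d8, d9, d13, d15, d16}
⟦near d8⟧ = {x : ⟨x, d8⟩ ∈ ⟦near⟧} = {d1, d2, d3, d5, d6, d7, d8, d10, d11, d15, d16}
⟦next to d13⟧ = {x : ⟨x, d13⟩ ∈ ⟦next to⟧} = {d2, d3, d6, d7, d8, d10, d11, d12, d14, d15}
⟦cup⟧ = {d1, d2, d3, d4, d6, d7, d8, d9, d10, d11, d13, d14}
… ∩ ⟦that vanished⟧ = {d1, d2, d3, d4, d6, d7, d8, d9, d10, d11, d13, d14} ∩ {d1, d2, d3, d4, d6, d7, d8, d9, d13, d15, d16} = {d1, d2, d3, d4, d6, d7, d8, d9, d13}
… ∩ ⟦near d8⟧ = {d1, d2, d3, d4, d6, d7, d8, d9, d13} ∩ {d1, d2, d3, d5, d6, d7, d8, d10, d11, d15, d16} = {d1, d2, d3, d6, d7, d8}
… ∩ ⟦next to d13⟧ = {d1, d2, d3, d6, d7, d8} ∩ {d2, d3, d6, d7, d8, d10, d11, d12, d14, d15} = {d2, d3, d6, d7, d8}
… ∩ ⟦flat⟧ = {d2, d3, d6, d7, d8} ∩ {d1, d4, d5, d8, d9, d11, d12, d13, d14} = {d8}
So ⟦flat cup that vanished near d8 next to d13⟧ = {d8}.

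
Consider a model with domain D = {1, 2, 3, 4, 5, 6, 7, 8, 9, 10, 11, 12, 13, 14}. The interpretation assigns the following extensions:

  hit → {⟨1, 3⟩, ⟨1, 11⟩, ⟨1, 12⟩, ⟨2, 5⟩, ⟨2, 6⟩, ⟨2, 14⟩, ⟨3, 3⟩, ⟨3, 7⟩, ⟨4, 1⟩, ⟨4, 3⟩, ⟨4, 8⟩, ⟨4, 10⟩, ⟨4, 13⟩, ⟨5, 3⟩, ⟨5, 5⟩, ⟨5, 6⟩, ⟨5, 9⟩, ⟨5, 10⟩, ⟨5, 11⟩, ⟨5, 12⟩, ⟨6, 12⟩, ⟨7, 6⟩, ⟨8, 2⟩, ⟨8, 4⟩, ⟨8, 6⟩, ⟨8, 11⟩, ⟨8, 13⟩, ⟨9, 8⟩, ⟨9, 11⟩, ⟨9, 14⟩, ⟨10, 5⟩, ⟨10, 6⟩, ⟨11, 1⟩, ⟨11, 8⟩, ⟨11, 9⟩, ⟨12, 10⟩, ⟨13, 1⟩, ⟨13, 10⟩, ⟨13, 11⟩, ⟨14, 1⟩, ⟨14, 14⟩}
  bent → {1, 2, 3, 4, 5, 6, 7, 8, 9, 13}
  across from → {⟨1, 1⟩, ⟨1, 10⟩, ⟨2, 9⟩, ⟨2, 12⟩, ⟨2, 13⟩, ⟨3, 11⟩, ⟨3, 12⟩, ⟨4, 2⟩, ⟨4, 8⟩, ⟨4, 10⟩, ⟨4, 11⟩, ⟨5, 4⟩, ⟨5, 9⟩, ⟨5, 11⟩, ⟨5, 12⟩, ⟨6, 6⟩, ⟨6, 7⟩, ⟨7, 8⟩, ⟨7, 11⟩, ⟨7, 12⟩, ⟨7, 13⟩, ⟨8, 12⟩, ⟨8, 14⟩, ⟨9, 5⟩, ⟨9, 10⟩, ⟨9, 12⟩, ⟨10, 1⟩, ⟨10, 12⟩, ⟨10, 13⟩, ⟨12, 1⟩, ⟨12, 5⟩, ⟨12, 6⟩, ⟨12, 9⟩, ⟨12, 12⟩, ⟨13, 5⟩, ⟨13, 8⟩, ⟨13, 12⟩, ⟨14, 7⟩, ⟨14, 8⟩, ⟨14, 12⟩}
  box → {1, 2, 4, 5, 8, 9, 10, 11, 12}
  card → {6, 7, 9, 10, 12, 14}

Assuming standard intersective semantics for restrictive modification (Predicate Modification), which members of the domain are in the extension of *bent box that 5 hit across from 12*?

⟦that 5 hit⟧ = {x : ⟨5, x⟩ ∈ ⟦hit⟧} = {3, 5, 6, 9, 10, 11, 12}
⟦across from 12⟧ = {x : ⟨x, 12⟩ ∈ ⟦across from⟧} = {2, 3, 5, 7, 8, 9, 10, 12, 13, 14}
⟦box⟧ = {1, 2, 4, 5, 8, 9, 10, 11, 12}
… ∩ ⟦that 5 hit⟧ = {1, 2, 4, 5, 8, 9, 10, 11, 12} ∩ {3, 5, 6, 9, 10, 11, 12} = {5, 9, 10, 11, 12}
… ∩ ⟦across from 12⟧ = {5, 9, 10, 11, 12} ∩ {2, 3, 5, 7, 8, 9, 10, 12, 13, 14} = {5, 9, 10, 12}
… ∩ ⟦bent⟧ = {5, 9, 10, 12} ∩ {1, 2, 3, 4, 5, 6, 7, 8, 9, 13} = {5, 9}
So ⟦bent box that 5 hit across from 12⟧ = {5, 9}.

{5, 9}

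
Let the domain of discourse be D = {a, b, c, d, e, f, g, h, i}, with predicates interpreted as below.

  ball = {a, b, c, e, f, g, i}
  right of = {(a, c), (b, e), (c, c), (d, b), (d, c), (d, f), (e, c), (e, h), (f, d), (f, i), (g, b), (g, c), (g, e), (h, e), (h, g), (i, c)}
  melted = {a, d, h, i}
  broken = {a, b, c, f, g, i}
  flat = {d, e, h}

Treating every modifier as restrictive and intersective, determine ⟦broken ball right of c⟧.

{a, c, g, i}

⟦right of c⟧ = {x : ⟨x, c⟩ ∈ ⟦right of⟧} = {a, c, d, e, g, i}
⟦ball⟧ = {a, b, c, e, f, g, i}
… ∩ ⟦right of c⟧ = {a, b, c, e, f, g, i} ∩ {a, c, d, e, g, i} = {a, c, e, g, i}
… ∩ ⟦broken⟧ = {a, c, e, g, i} ∩ {a, b, c, f, g, i} = {a, c, g, i}
So ⟦broken ball right of c⟧ = {a, c, g, i}.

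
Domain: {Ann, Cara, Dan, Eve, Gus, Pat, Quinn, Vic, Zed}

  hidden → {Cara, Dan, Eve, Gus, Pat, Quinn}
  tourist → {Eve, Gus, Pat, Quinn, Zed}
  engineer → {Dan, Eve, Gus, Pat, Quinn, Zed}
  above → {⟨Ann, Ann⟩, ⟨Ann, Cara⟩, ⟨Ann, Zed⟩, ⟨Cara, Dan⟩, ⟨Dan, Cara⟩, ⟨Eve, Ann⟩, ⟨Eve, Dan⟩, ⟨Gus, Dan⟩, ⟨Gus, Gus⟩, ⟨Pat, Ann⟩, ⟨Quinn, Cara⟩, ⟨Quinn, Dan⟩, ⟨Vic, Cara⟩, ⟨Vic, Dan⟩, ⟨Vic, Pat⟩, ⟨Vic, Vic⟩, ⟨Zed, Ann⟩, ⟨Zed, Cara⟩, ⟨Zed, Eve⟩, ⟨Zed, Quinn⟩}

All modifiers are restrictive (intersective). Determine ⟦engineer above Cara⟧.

⟦above Cara⟧ = {x : ⟨x, Cara⟩ ∈ ⟦above⟧} = {Ann, Dan, Quinn, Vic, Zed}
⟦engineer⟧ = {Dan, Eve, Gus, Pat, Quinn, Zed}
… ∩ ⟦above Cara⟧ = {Dan, Eve, Gus, Pat, Quinn, Zed} ∩ {Ann, Dan, Quinn, Vic, Zed} = {Dan, Quinn, Zed}
So ⟦engineer above Cara⟧ = {Dan, Quinn, Zed}.

{Dan, Quinn, Zed}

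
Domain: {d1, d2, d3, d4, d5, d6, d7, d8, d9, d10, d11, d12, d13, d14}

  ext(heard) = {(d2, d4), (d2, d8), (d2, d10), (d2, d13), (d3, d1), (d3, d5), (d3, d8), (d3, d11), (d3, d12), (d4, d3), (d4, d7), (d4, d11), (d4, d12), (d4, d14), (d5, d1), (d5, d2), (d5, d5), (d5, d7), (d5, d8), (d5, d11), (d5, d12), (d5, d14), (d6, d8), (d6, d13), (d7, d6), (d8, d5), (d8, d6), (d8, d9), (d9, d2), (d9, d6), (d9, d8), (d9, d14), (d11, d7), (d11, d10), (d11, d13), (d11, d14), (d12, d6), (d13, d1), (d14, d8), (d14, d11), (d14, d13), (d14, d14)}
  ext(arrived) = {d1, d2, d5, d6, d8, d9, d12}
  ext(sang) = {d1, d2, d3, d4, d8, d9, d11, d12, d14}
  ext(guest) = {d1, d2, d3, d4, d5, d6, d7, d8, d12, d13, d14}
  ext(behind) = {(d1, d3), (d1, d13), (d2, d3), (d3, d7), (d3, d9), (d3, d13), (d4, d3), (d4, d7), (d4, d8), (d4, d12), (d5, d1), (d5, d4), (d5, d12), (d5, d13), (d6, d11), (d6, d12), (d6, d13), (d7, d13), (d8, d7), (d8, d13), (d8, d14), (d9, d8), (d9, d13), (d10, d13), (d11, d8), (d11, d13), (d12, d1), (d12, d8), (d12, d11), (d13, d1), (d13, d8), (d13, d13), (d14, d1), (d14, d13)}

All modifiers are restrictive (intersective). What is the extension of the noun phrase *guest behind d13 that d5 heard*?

⟦behind d13⟧ = {x : ⟨x, d13⟩ ∈ ⟦behind⟧} = {d1, d3, d5, d6, d7, d8, d9, d10, d11, d13, d14}
⟦that d5 heard⟧ = {x : ⟨d5, x⟩ ∈ ⟦heard⟧} = {d1, d2, d5, d7, d8, d11, d12, d14}
⟦guest⟧ = {d1, d2, d3, d4, d5, d6, d7, d8, d12, d13, d14}
… ∩ ⟦behind d13⟧ = {d1, d2, d3, d4, d5, d6, d7, d8, d12, d13, d14} ∩ {d1, d3, d5, d6, d7, d8, d9, d10, d11, d13, d14} = {d1, d3, d5, d6, d7, d8, d13, d14}
… ∩ ⟦that d5 heard⟧ = {d1, d3, d5, d6, d7, d8, d13, d14} ∩ {d1, d2, d5, d7, d8, d11, d12, d14} = {d1, d5, d7, d8, d14}
So ⟦guest behind d13 that d5 heard⟧ = {d1, d5, d7, d8, d14}.

{d1, d5, d7, d8, d14}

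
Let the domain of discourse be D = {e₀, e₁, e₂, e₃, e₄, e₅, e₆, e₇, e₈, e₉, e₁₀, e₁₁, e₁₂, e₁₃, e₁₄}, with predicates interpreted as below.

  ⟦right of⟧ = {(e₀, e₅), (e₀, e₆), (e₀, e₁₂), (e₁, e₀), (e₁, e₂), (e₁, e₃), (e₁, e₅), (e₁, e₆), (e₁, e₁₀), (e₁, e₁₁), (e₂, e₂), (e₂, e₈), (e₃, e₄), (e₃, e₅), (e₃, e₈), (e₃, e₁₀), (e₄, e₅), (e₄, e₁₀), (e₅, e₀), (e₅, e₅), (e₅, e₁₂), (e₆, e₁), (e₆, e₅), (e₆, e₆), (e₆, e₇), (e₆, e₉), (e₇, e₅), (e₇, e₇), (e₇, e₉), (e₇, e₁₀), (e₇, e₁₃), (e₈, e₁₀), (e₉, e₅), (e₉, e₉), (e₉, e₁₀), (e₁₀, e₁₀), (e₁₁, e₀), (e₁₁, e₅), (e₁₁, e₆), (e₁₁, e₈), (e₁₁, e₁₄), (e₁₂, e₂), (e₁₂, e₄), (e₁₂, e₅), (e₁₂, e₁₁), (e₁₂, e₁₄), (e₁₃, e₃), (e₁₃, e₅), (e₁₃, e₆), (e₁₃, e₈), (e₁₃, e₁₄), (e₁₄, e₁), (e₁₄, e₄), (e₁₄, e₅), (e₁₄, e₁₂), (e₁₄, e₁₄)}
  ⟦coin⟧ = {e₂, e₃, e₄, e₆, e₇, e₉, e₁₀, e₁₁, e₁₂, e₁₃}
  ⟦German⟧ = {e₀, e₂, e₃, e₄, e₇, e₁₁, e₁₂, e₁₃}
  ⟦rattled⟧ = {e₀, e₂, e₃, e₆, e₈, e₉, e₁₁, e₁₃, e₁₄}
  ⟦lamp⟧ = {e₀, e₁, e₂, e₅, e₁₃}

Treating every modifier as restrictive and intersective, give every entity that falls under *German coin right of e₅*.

⟦right of e₅⟧ = {x : ⟨x, e₅⟩ ∈ ⟦right of⟧} = {e₀, e₁, e₃, e₄, e₅, e₆, e₇, e₉, e₁₁, e₁₂, e₁₃, e₁₄}
⟦coin⟧ = {e₂, e₃, e₄, e₆, e₇, e₉, e₁₀, e₁₁, e₁₂, e₁₃}
… ∩ ⟦right of e₅⟧ = {e₂, e₃, e₄, e₆, e₇, e₉, e₁₀, e₁₁, e₁₂, e₁₃} ∩ {e₀, e₁, e₃, e₄, e₅, e₆, e₇, e₉, e₁₁, e₁₂, e₁₃, e₁₄} = {e₃, e₄, e₆, e₇, e₉, e₁₁, e₁₂, e₁₃}
… ∩ ⟦German⟧ = {e₃, e₄, e₆, e₇, e₉, e₁₁, e₁₂, e₁₃} ∩ {e₀, e₂, e₃, e₄, e₇, e₁₁, e₁₂, e₁₃} = {e₃, e₄, e₇, e₁₁, e₁₂, e₁₃}
So ⟦German coin right of e₅⟧ = {e₃, e₄, e₇, e₁₁, e₁₂, e₁₃}.

{e₃, e₄, e₇, e₁₁, e₁₂, e₁₃}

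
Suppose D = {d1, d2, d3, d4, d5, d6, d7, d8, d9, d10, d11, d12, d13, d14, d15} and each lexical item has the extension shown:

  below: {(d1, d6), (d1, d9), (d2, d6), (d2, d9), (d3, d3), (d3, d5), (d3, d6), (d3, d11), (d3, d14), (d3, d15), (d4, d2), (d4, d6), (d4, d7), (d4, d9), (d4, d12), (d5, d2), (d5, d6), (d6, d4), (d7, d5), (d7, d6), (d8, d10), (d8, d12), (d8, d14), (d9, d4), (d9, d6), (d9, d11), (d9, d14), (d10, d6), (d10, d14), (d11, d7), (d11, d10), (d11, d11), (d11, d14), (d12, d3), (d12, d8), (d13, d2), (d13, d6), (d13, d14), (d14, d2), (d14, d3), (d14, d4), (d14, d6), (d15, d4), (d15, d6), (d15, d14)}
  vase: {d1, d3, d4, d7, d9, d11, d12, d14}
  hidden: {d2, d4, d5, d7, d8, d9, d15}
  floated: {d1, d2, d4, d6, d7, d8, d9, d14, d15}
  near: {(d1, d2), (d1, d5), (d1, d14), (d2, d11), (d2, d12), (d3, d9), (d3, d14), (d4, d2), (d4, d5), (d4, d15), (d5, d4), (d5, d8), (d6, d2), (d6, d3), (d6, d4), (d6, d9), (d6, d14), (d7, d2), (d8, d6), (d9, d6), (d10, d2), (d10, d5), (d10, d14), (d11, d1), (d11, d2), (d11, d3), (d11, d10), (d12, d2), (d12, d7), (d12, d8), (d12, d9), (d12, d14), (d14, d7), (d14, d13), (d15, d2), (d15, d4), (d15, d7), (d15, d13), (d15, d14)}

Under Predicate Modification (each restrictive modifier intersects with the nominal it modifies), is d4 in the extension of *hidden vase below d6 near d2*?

yes

⟦below d6⟧ = {x : ⟨x, d6⟩ ∈ ⟦below⟧} = {d1, d2, d3, d4, d5, d7, d9, d10, d13, d14, d15}
⟦near d2⟧ = {x : ⟨x, d2⟩ ∈ ⟦near⟧} = {d1, d4, d6, d7, d10, d11, d12, d15}
⟦vase⟧ = {d1, d3, d4, d7, d9, d11, d12, d14}
… ∩ ⟦below d6⟧ = {d1, d3, d4, d7, d9, d11, d12, d14} ∩ {d1, d2, d3, d4, d5, d7, d9, d10, d13, d14, d15} = {d1, d3, d4, d7, d9, d14}
… ∩ ⟦near d2⟧ = {d1, d3, d4, d7, d9, d14} ∩ {d1, d4, d6, d7, d10, d11, d12, d15} = {d1, d4, d7}
… ∩ ⟦hidden⟧ = {d1, d4, d7} ∩ {d2, d4, d5, d7, d8, d9, d15} = {d4, d7}
⟦hidden vase below d6 near d2⟧ = {d4, d7}; d4 ∈ this set.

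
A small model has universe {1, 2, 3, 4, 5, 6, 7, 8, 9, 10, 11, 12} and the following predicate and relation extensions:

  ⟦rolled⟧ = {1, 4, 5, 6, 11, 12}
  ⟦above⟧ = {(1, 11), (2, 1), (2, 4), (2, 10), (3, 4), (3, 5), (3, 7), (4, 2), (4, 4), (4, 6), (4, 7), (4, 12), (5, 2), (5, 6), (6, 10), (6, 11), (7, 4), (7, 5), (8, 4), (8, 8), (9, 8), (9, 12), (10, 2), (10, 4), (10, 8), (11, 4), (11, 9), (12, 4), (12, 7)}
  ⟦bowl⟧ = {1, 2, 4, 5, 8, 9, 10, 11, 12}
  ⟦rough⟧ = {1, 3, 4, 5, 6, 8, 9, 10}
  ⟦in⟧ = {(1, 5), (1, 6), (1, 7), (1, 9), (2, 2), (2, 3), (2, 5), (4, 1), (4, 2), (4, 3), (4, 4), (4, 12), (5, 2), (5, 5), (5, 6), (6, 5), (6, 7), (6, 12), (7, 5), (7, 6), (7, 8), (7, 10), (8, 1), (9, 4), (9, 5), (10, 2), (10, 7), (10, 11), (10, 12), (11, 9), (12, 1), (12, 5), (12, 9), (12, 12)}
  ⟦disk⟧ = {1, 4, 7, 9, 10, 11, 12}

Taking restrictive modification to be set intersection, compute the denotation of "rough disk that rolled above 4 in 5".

∅

⟦that rolled⟧ = ⟦rolled⟧ = {1, 4, 5, 6, 11, 12}
⟦above 4⟧ = {x : ⟨x, 4⟩ ∈ ⟦above⟧} = {2, 3, 4, 7, 8, 10, 11, 12}
⟦in 5⟧ = {x : ⟨x, 5⟩ ∈ ⟦in⟧} = {1, 2, 5, 6, 7, 9, 12}
⟦disk⟧ = {1, 4, 7, 9, 10, 11, 12}
… ∩ ⟦that rolled⟧ = {1, 4, 7, 9, 10, 11, 12} ∩ {1, 4, 5, 6, 11, 12} = {1, 4, 11, 12}
… ∩ ⟦above 4⟧ = {1, 4, 11, 12} ∩ {2, 3, 4, 7, 8, 10, 11, 12} = {4, 11, 12}
… ∩ ⟦in 5⟧ = {4, 11, 12} ∩ {1, 2, 5, 6, 7, 9, 12} = {12}
… ∩ ⟦rough⟧ = {12} ∩ {1, 3, 4, 5, 6, 8, 9, 10} = ∅
So ⟦rough disk that rolled above 4 in 5⟧ = ∅.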